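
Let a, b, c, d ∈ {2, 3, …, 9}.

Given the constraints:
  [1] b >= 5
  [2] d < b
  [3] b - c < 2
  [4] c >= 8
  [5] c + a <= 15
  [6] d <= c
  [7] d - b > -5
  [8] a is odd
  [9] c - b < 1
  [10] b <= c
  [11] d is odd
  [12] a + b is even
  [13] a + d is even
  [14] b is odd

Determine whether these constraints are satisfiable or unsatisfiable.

Satisfiable

Setting (a, b, c, d) = (5, 9, 9, 5) satisfies everything: constraint 3: b - c = 0; constraint 5: c + a = 14, and the others follow.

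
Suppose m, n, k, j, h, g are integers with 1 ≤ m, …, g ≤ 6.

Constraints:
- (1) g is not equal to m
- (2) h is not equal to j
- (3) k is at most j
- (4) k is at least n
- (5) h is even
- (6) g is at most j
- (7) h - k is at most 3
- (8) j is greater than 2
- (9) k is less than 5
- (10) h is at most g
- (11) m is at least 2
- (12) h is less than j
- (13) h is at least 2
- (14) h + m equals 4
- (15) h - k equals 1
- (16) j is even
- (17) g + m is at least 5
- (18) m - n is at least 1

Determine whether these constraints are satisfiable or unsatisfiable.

Try m = 2, n = 1, k = 1, j = 6, h = 2, g = 4.
Check constraint 7: h - k = 1; constraint 14: h + m = 4. The remaining constraints are straightforward to verify.

Satisfiable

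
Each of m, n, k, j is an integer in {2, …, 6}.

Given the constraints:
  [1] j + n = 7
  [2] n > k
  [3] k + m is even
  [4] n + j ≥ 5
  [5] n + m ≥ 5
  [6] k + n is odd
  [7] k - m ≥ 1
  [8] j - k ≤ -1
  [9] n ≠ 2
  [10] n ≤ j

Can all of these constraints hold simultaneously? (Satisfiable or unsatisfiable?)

Unsatisfiable

Constraints 2, 8, and 10 give n ≤ j, j < k, k < n. Chaining: n ≤ j < k < n, which forces n < n — impossible.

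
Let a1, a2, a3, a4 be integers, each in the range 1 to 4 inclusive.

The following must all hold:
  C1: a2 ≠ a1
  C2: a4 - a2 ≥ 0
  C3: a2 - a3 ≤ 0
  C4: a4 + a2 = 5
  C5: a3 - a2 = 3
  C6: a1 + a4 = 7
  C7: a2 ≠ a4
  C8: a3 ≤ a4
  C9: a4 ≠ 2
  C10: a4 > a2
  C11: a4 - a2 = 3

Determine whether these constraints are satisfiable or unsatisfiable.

Try a1 = 3, a2 = 1, a3 = 4, a4 = 4.
Check constraint 2: a4 - a2 = 3; constraint 3: a2 - a3 = -3. The remaining constraints are straightforward to verify.

Satisfiable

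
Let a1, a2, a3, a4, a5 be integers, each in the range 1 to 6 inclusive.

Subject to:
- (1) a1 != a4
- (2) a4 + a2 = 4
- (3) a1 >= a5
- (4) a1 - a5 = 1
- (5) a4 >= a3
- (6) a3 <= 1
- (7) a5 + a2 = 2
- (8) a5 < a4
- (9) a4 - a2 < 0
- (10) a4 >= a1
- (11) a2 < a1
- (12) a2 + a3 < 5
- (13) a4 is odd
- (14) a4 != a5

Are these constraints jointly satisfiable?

Unsatisfiable

Constraints 9, 10, and 11 give a1 ≤ a4, a4 < a2, a2 < a1. Chaining: a1 ≤ a4 < a2 < a1, which forces a1 < a1 — impossible.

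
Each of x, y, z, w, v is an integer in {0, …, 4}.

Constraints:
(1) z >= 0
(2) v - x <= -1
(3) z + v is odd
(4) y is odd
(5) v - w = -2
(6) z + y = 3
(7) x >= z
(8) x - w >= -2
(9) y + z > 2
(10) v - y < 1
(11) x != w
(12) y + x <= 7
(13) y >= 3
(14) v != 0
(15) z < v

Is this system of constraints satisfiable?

Satisfiable

The assignment x = 4, y = 3, z = 0, w = 3, v = 1 works:
  constraint 2 holds since v - x = -3.
  constraint 5 holds since v - w = -2.
  constraint 6 holds since z + y = 3.
The rest check out directly.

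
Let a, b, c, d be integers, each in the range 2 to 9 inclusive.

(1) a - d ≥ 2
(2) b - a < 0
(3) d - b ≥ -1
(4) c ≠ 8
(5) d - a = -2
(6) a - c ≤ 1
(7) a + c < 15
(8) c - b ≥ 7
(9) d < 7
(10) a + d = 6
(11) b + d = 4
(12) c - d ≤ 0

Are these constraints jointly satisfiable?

Unsatisfiable

Constraints 1, 6, and 12 give c − a ≥ -1, a − d ≥ 2, d − c ≥ 0.
Adding all 3 inequalities: the left sides telescope to 0, and the right sides sum to (-1) + 2 + 0 = 1. So 0 ≥ 1, which is false.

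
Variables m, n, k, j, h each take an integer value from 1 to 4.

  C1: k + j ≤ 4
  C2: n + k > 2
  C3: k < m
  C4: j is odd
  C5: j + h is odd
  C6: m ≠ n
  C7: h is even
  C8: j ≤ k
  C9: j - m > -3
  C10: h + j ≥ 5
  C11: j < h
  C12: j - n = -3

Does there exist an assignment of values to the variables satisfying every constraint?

Satisfiable

The assignment m = 2, n = 4, k = 1, j = 1, h = 4 works:
  constraint 1 holds since k + j = 2.
  constraint 2 holds since n + k = 5.
The rest check out directly.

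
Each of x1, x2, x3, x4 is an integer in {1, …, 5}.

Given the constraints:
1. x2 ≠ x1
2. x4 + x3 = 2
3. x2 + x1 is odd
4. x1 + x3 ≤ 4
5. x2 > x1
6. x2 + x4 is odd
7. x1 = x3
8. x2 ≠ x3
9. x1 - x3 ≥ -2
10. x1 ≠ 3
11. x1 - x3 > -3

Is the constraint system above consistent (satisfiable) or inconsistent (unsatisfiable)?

Satisfiable

Try x1 = 1, x2 = 4, x3 = 1, x4 = 1.
Check constraint 2: x4 + x3 = 2; constraint 4: x1 + x3 = 2; constraint 9: x1 - x3 = 0. The remaining constraints are straightforward to verify.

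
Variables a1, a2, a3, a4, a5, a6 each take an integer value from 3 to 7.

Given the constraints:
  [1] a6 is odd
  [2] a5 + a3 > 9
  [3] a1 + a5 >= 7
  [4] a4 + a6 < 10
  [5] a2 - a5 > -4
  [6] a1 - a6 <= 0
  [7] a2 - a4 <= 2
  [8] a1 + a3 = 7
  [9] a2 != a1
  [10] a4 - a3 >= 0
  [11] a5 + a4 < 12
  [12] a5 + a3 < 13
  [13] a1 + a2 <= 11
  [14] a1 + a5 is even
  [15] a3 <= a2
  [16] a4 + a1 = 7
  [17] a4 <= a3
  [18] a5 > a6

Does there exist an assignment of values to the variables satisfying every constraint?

The assignment a1 = 3, a2 = 6, a3 = 4, a4 = 4, a5 = 7, a6 = 3 works:
  constraint 2 holds since a5 + a3 = 11.
  constraint 3 holds since a1 + a5 = 10.
  constraint 4 holds since a4 + a6 = 7.
The rest check out directly.

Satisfiable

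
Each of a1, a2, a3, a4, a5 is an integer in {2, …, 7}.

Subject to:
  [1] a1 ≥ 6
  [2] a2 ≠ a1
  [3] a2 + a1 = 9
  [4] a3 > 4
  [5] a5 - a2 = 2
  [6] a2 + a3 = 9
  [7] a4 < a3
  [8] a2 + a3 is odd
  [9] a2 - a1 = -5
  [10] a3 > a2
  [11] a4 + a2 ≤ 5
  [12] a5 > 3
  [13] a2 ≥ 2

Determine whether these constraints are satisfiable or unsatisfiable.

Setting (a1, a2, a3, a4, a5) = (7, 2, 7, 2, 4) satisfies everything: constraint 3: a2 + a1 = 9; constraint 5: a5 - a2 = 2, and the others follow.

Satisfiable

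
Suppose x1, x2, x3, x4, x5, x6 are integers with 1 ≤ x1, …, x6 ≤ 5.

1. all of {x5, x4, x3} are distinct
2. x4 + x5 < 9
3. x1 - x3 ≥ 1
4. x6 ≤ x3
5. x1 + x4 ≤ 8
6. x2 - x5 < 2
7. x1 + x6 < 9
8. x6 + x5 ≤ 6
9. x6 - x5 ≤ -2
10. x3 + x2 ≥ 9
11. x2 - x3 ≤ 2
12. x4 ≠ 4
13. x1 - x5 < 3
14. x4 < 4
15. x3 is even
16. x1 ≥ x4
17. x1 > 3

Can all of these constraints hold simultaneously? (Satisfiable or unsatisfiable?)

One satisfying assignment is x1 = 5, x2 = 5, x3 = 4, x4 = 3, x5 = 5, x6 = 1.
For the less obvious constraints — constraint 2: x4 + x5 = 8; constraint 3: x1 - x3 = 1 — and the others hold by inspection.

Satisfiable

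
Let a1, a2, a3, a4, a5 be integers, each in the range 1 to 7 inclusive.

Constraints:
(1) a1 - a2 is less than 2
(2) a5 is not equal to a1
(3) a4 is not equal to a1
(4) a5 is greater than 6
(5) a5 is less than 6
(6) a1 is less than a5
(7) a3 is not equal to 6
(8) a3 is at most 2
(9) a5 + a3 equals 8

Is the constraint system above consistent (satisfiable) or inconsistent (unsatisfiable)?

Unsatisfiable

From constraint 4: a5 ≥ 7. From constraint 5: a5 ≤ 5. But 5 < 7, so no value of a5 works.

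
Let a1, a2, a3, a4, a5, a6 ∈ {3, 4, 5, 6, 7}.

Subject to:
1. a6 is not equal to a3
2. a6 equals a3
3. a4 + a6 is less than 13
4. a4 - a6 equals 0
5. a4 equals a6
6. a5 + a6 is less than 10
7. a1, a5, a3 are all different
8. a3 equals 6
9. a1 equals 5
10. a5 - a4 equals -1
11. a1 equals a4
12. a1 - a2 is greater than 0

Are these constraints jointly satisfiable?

Unsatisfiable

Constraint 9 fixes a1 = 5 and constraint 8 fixes a3 = 6. Constraints 2, 5, and 11 give a1 = a4 = a6 = a3, so a1 = a3. But 5 ≠ 6 — contradiction.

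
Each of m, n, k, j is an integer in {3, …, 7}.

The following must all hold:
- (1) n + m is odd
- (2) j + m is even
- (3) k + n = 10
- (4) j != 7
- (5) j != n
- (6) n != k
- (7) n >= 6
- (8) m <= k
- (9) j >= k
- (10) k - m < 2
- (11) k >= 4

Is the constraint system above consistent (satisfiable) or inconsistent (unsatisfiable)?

Satisfiable

Take m = 3, n = 6, k = 4, j = 5. Then constraint 3: k + n = 10; constraint 10: k - m = 1, and every other listed constraint is also met.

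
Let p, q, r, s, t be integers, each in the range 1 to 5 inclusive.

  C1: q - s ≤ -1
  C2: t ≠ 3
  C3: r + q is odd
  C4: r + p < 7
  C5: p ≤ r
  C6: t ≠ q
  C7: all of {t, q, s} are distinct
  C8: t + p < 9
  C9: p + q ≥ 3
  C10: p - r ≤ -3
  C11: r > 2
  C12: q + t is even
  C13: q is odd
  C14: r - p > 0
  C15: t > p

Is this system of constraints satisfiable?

One satisfying assignment is p = 1, q = 3, r = 4, s = 4, t = 5.
For the less obvious constraints — constraint 1: q - s = -1; constraint 4: r + p = 5 — and the others hold by inspection.

Satisfiable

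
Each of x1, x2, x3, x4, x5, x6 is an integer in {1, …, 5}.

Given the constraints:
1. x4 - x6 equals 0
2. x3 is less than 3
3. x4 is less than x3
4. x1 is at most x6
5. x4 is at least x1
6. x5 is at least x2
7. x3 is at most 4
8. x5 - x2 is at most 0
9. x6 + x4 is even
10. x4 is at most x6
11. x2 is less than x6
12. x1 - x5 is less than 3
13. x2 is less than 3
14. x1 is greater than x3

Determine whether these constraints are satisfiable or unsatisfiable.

Unsatisfiable

Constraints 3, 5, and 14 give x4 < x3, x3 < x1, x1 ≤ x4. Chaining: x4 < x3 < x1 ≤ x4, which forces x4 < x4 — impossible.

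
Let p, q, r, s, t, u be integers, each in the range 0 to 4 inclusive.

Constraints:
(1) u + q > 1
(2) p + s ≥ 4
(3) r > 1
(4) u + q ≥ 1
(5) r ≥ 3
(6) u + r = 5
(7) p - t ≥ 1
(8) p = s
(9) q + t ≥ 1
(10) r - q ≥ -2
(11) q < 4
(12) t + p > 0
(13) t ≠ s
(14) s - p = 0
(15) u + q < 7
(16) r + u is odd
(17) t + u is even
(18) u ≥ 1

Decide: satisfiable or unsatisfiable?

One satisfying assignment is p = 2, q = 2, r = 3, s = 2, t = 0, u = 2.
For the less obvious constraints — constraint 1: u + q = 4; constraint 2: p + s = 4; constraint 4: u + q = 4 — and the others hold by inspection.

Satisfiable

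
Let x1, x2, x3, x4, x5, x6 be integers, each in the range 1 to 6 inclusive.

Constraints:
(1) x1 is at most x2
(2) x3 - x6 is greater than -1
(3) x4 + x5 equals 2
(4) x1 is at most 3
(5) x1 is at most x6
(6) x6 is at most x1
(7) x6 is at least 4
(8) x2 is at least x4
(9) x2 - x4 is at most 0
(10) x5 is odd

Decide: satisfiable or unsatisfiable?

From constraint 7: x6 ≥ 4. From constraints 4 and 6: x6 ≤ x1 and x1 ≤ 3, so x6 ≤ 3. But 3 < 4, so no value of x6 works.

Unsatisfiable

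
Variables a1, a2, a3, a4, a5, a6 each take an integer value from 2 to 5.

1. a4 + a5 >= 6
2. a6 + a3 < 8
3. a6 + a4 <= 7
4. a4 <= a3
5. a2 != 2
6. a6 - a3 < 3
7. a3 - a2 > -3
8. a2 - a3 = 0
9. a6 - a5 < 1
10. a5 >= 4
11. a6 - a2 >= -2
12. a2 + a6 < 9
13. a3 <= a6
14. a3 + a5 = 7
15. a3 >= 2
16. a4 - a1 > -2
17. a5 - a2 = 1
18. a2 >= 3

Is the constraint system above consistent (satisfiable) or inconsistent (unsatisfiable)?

The assignment a1 = 3, a2 = 3, a3 = 3, a4 = 2, a5 = 4, a6 = 3 works:
  constraint 1 holds since a4 + a5 = 6.
  constraint 2 holds since a6 + a3 = 6.
  constraint 3 holds since a6 + a4 = 5.
The rest check out directly.

Satisfiable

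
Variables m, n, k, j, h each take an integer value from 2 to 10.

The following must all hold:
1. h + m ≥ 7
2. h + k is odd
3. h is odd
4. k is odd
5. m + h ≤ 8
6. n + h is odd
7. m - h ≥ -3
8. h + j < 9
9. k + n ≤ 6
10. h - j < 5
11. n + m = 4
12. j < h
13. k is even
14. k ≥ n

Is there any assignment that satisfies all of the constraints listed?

Constraint 3 makes h odd and constraint 4 makes k odd, so h + k must be even. Constraint 2 says h + k is odd — contradiction.

Unsatisfiable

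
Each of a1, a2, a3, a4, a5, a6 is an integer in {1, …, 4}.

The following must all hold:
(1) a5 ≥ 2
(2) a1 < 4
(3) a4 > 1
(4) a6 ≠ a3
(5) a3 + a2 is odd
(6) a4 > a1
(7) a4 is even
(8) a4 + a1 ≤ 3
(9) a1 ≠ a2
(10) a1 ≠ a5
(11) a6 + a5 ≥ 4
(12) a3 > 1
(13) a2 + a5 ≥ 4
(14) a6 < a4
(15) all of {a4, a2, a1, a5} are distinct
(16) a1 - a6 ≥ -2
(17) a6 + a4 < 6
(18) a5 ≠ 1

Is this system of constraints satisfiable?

The assignment a1 = 1, a2 = 3, a3 = 2, a4 = 2, a5 = 4, a6 = 1 works:
  constraint 8 holds since a4 + a1 = 3.
  constraint 11 holds since a6 + a5 = 5.
  constraint 13 holds since a2 + a5 = 7.
The rest check out directly.

Satisfiable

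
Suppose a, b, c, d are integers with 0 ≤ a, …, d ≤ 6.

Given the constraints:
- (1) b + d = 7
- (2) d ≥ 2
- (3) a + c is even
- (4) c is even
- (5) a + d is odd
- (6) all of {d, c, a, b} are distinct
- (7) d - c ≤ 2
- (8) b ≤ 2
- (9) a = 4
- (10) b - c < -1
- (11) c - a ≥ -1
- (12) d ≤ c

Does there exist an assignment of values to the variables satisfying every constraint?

Satisfiable

Setting (a, b, c, d) = (4, 2, 6, 5) satisfies everything: constraint 1: b + d = 7; constraint 7: d - c = -1; constraint 10: b - c = -4, and the others follow.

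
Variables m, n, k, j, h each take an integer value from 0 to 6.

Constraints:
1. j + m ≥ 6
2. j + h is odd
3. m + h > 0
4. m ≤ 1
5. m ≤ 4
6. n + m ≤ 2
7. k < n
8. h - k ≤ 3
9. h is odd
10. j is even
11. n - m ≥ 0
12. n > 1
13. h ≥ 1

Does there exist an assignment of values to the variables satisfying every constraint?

Satisfiable

Take m = 0, n = 2, k = 0, j = 6, h = 3. Then constraint 1: j + m = 6; constraint 3: m + h = 3, and every other listed constraint is also met.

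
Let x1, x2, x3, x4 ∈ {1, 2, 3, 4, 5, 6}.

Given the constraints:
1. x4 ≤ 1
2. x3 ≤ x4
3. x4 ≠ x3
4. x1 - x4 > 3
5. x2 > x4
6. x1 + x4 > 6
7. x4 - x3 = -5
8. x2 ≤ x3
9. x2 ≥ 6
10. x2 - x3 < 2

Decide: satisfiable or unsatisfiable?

Unsatisfiable

From constraints 8 and 9: x3 ≥ x2 and x2 ≥ 6, so x3 ≥ 6. From constraints 1 and 2: x3 ≤ x4 and x4 ≤ 1, so x3 ≤ 1. But 1 < 6, so no value of x3 works.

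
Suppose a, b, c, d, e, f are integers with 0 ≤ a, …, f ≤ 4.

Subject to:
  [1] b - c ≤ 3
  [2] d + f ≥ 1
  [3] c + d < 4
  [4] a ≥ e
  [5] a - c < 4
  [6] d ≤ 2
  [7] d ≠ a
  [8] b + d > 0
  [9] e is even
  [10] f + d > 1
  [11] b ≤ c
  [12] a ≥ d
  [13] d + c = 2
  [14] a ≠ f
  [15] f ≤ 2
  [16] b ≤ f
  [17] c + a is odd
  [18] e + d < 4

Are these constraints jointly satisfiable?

Satisfiable

One satisfying assignment is a = 3, b = 0, c = 0, d = 2, e = 0, f = 0.
For the less obvious constraints — constraint 1: b - c = 0; constraint 2: d + f = 2; constraint 3: c + d = 2 — and the others hold by inspection.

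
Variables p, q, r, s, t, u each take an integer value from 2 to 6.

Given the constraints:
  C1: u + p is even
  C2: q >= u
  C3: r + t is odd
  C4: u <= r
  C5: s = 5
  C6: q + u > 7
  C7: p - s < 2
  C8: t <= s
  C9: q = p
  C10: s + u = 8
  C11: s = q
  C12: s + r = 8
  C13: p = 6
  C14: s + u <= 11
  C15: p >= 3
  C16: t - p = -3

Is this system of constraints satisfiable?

Unsatisfiable

Constraint 5 fixes s = 5 and constraint 13 fixes p = 6. Constraints 9 and 11 give s = q = p, so s = p. But 5 ≠ 6 — contradiction.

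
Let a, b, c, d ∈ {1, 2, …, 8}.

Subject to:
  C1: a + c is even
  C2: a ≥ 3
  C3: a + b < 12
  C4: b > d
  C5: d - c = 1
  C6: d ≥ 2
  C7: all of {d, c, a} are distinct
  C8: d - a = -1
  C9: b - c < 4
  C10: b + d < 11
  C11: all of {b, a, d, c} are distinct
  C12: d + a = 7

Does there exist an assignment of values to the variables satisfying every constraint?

Satisfiable

Take a = 4, b = 5, c = 2, d = 3. Then constraint 3: a + b = 9; constraint 5: d - c = 1; constraint 8: d - a = -1, and every other listed constraint is also met.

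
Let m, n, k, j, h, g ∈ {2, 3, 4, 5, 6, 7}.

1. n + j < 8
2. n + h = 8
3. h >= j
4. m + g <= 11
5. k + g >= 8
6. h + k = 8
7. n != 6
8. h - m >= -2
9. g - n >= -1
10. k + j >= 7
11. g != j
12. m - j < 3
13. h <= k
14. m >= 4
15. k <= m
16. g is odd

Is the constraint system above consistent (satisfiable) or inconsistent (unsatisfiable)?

Try m = 5, n = 4, k = 4, j = 3, h = 4, g = 5.
Check constraint 1: n + j = 7; constraint 2: n + h = 8. The remaining constraints are straightforward to verify.

Satisfiable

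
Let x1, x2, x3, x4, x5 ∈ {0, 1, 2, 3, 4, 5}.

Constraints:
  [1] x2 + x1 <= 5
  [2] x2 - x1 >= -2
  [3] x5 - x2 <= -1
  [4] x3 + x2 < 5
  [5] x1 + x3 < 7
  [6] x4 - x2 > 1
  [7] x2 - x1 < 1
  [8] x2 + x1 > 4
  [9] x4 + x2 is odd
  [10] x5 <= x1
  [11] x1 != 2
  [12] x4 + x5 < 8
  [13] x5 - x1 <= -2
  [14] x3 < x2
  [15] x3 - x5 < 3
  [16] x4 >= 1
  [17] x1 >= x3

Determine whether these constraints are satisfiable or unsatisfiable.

Setting (x1, x2, x3, x4, x5) = (3, 2, 1, 5, 1) satisfies everything: constraint 1: x2 + x1 = 5; constraint 2: x2 - x1 = -1; constraint 3: x5 - x2 = -1, and the others follow.

Satisfiable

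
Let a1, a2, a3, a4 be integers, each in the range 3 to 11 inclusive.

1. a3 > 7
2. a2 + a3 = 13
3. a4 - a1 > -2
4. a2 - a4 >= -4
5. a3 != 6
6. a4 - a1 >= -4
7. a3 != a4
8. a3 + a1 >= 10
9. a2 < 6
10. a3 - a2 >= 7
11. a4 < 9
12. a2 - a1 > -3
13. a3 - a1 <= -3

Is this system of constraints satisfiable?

Constraints 4, 6, 10, and 13 give a2 − a4 ≥ -4, a4 − a1 ≥ -4, a1 − a3 ≥ 3, a3 − a2 ≥ 7.
Adding all 4 inequalities: the left sides telescope to 0, and the right sides sum to (-4) + (-4) + 3 + 7 = 2. So 0 ≥ 2, which is false.

Unsatisfiable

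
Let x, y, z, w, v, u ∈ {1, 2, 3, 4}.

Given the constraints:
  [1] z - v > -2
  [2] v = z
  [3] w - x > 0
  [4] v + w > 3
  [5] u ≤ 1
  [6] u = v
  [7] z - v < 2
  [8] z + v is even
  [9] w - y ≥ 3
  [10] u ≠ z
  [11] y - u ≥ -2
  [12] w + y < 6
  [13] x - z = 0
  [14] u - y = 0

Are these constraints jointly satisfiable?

Unsatisfiable

From constraints 2 and 6, u = v = z, so u = z. But constraint 10 says u ≠ z. Contradiction.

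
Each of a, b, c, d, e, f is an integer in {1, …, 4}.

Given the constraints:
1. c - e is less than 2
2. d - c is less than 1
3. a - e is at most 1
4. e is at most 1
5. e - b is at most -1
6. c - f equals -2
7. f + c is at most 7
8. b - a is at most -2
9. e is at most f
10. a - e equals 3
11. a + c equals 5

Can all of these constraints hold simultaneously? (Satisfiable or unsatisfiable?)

Constraints 3, 5, and 8 give a − b ≥ 2, b − e ≥ 1, e − a ≥ -1.
Adding all 3 inequalities: the left sides telescope to 0, and the right sides sum to 2 + 1 + (-1) = 2. So 0 ≥ 2, which is false.

Unsatisfiable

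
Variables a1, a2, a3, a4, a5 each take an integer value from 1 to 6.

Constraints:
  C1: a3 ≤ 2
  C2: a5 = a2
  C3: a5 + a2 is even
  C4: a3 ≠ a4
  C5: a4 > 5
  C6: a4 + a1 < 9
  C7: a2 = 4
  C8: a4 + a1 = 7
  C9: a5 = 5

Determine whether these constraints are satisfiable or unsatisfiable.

Unsatisfiable

Constraint 9 fixes a5 = 5 and constraint 7 fixes a2 = 4, but constraint 2 requires a5 = a2. Since 5 ≠ 4, contradiction.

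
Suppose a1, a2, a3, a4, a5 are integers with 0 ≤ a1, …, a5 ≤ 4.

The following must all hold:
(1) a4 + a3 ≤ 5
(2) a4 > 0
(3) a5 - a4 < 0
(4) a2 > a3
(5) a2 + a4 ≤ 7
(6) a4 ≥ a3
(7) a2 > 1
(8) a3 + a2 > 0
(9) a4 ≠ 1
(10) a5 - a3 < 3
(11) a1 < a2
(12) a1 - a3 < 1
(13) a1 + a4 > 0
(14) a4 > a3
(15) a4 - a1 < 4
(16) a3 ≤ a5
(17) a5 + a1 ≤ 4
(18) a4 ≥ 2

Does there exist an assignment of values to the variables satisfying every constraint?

Satisfiable

The assignment a1 = 0, a2 = 3, a3 = 0, a4 = 3, a5 = 1 works:
  constraint 1 holds since a4 + a3 = 3.
  constraint 3 holds since a5 - a4 = -2.
  constraint 5 holds since a2 + a4 = 6.
The rest check out directly.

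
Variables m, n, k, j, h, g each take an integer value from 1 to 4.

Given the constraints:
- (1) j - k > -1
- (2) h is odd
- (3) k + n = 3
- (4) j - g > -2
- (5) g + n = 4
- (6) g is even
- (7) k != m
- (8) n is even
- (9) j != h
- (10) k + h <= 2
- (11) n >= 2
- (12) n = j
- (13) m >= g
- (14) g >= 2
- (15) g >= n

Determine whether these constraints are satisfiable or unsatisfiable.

Satisfiable

Take m = 4, n = 2, k = 1, j = 2, h = 1, g = 2. Then constraint 1: j - k = 1; constraint 3: k + n = 3; constraint 4: j - g = 0, and every other listed constraint is also met.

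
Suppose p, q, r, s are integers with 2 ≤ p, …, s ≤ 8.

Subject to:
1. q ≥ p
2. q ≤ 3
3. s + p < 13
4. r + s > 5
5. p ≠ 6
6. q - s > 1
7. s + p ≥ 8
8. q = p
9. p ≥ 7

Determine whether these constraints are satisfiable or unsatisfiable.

From constraints 1 and 9: q ≥ p and p ≥ 7, so q ≥ 7. From constraint 2: q ≤ 3. But 3 < 7, so no value of q works.

Unsatisfiable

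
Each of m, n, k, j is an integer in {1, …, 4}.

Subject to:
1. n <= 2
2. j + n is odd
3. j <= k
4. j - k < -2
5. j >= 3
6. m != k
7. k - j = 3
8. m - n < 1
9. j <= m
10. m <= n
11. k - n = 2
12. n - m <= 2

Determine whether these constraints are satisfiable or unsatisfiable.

From constraints 5 and 9: m ≥ j and j ≥ 3, so m ≥ 3. From constraints 1 and 10: m ≤ n and n ≤ 2, so m ≤ 2. But 2 < 3, so no value of m works.

Unsatisfiable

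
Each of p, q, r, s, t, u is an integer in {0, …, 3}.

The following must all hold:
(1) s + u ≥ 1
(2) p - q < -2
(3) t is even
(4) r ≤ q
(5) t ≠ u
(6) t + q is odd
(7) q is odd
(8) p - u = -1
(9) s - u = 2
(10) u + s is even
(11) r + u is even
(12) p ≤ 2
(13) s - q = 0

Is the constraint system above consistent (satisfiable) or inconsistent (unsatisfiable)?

Satisfiable

The assignment p = 0, q = 3, r = 1, s = 3, t = 0, u = 1 works:
  constraint 1 holds since s + u = 4.
  constraint 2 holds since p - q = -3.
  constraint 8 holds since p - u = -1.
The rest check out directly.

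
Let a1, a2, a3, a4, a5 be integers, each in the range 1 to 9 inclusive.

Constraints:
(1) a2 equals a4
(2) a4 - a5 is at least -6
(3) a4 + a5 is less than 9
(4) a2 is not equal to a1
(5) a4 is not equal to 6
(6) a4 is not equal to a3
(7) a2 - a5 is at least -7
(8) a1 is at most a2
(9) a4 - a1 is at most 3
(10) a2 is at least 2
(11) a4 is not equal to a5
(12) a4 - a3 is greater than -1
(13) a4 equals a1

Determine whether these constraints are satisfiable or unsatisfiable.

Unsatisfiable

From constraints 1 and 13, a2 = a4 = a1, so a2 = a1. But constraint 4 says a2 ≠ a1. Contradiction.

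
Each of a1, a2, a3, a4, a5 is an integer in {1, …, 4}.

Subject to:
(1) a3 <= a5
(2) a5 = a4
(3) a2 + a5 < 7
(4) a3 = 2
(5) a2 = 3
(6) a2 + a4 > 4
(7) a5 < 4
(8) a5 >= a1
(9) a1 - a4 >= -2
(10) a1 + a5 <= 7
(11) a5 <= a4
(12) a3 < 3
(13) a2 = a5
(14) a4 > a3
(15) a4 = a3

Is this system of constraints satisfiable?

Unsatisfiable

Constraint 5 fixes a2 = 3 and constraint 4 fixes a3 = 2. Constraints 2, 13, and 15 give a2 = a5 = a4 = a3, so a2 = a3. But 3 ≠ 2 — contradiction.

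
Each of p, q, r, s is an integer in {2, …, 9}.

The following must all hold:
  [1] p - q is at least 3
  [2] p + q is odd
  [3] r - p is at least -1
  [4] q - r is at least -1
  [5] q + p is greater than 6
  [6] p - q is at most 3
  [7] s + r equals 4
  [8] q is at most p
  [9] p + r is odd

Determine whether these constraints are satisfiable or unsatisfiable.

Unsatisfiable

Constraints 1, 3, and 4 give r − p ≥ -1, p − q ≥ 3, q − r ≥ -1.
Adding all 3 inequalities: the left sides telescope to 0, and the right sides sum to (-1) + 3 + (-1) = 1. So 0 ≥ 1, which is false.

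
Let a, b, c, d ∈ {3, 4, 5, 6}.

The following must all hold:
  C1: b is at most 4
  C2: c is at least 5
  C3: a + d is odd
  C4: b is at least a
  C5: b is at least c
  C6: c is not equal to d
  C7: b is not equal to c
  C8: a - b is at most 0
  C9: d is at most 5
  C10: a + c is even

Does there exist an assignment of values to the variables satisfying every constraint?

From constraint 2: c ≥ 5. From constraints 1 and 5: c ≤ b and b ≤ 4, so c ≤ 4. But 4 < 5, so no value of c works.

Unsatisfiable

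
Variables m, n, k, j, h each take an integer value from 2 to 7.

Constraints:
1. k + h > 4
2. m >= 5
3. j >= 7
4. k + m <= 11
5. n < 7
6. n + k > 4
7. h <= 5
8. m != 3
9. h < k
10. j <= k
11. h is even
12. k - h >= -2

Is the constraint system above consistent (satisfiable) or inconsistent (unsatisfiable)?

From constraints 3 and 10: k ≥ j ≥ 7. From constraint 2: m ≥ 5. Hence k + m ≥ 12. But constraint 4 requires k + m ≤ 11, and 11 < 12. Contradiction.

Unsatisfiable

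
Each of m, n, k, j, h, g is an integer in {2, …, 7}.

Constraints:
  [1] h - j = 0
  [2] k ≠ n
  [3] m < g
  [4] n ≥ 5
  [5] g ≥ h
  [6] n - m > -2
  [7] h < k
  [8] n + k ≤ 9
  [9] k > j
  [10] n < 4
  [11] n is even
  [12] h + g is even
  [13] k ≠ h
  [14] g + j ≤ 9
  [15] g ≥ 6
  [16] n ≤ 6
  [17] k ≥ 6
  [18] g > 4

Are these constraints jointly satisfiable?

From constraint 4: n ≥ 5. From constraint 17: k ≥ 6. Hence n + k ≥ 11. But constraint 8 requires n + k ≤ 9, and 9 < 11. Contradiction.

Unsatisfiable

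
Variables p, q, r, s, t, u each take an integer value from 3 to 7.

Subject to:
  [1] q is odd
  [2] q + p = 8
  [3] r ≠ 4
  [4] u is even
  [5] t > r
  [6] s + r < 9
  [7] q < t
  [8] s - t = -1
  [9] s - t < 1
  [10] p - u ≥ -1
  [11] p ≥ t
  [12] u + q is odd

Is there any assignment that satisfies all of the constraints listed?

One satisfying assignment is p = 5, q = 3, r = 3, s = 3, t = 4, u = 6.
For the less obvious constraints — constraint 2: q + p = 8; constraint 6: s + r = 6 — and the others hold by inspection.

Satisfiable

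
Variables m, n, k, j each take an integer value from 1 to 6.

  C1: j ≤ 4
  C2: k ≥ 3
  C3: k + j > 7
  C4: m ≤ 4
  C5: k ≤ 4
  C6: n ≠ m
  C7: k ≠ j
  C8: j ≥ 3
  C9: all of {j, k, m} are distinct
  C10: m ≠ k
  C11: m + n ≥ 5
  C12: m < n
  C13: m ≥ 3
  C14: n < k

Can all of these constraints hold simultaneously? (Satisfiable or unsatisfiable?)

Constraints 1, 2, 4, 5, 8, and 13 confine each of j, k, m to the 2 values {3, 4}.
Constraint 9 requires all 3 of them to be distinct, but only 2 values are available — impossible by the pigeonhole principle.

Unsatisfiable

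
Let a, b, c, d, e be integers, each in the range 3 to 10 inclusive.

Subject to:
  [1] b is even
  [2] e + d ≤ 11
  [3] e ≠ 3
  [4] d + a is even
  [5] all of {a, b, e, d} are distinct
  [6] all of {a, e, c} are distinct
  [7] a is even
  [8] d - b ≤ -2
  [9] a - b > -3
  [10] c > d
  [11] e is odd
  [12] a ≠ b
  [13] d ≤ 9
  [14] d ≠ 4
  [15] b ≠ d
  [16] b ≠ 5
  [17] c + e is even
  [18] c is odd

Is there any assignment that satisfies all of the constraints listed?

The assignment a = 8, b = 10, c = 9, d = 6, e = 5 works:
  constraint 2 holds since e + d = 11.
  constraint 8 holds since d - b = -4.
The rest check out directly.

Satisfiable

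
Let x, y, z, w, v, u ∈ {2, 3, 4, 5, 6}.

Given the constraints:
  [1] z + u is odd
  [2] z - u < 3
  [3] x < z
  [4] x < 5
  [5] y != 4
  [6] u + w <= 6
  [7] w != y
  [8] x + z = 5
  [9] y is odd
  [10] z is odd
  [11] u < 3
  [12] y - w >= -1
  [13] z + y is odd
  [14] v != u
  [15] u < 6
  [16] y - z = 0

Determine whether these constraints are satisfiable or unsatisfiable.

Unsatisfiable

Constraint 10 makes z odd and constraint 9 makes y odd, so z + y must be even. Constraint 13 says z + y is odd — contradiction.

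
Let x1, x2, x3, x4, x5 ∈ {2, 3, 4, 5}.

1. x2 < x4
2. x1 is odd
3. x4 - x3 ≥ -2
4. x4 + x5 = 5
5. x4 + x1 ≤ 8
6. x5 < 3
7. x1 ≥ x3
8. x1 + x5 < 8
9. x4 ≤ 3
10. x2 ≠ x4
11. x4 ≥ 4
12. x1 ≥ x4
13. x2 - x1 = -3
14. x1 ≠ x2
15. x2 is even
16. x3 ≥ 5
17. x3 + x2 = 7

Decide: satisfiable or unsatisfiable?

Unsatisfiable

From constraint 11: x4 ≥ 4. From constraints 7 and 16: x1 ≥ x3 ≥ 5. Hence x4 + x1 ≥ 9. But constraint 5 requires x4 + x1 ≤ 8, and 8 < 9. Contradiction.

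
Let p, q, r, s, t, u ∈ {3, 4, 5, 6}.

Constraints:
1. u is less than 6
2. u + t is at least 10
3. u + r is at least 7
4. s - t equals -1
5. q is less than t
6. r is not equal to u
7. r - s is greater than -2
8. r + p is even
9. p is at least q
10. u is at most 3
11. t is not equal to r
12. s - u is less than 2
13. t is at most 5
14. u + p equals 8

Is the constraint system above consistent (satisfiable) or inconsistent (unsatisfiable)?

Unsatisfiable

From constraint 10: u ≤ 3. From constraint 13: t ≤ 5. Hence u + t ≤ 8. But constraint 2 requires u + t ≥ 10, and 10 > 8. Contradiction.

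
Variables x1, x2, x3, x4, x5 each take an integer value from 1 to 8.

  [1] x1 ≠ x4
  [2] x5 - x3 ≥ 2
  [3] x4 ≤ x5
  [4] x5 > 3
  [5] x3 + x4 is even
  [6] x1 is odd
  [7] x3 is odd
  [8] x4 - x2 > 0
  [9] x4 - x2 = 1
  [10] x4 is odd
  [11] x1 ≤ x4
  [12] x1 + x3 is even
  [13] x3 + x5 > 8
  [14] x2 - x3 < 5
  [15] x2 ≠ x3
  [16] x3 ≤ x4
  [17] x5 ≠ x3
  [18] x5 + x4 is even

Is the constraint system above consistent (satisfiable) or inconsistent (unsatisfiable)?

Satisfiable

Take x1 = 1, x2 = 6, x3 = 3, x4 = 7, x5 = 7. Then constraint 2: x5 - x3 = 4; constraint 8: x4 - x2 = 1; constraint 9: x4 - x2 = 1, and every other listed constraint is also met.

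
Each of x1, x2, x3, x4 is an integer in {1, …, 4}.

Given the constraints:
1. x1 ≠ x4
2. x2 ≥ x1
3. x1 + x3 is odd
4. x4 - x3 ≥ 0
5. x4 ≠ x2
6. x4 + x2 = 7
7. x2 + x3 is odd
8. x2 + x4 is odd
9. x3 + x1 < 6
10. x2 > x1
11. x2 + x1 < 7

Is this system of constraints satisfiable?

Take x1 = 2, x2 = 4, x3 = 1, x4 = 3. Then constraint 4: x4 - x3 = 2; constraint 6: x4 + x2 = 7, and every other listed constraint is also met.

Satisfiable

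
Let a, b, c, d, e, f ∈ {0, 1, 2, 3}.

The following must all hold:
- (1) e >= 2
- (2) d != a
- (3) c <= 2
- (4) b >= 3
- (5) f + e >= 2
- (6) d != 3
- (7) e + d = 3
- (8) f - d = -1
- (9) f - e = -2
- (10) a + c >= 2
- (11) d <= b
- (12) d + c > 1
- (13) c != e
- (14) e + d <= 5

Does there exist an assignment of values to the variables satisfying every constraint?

Try a = 2, b = 3, c = 1, d = 1, e = 2, f = 0.
Check constraint 5: f + e = 2; constraint 7: e + d = 3; constraint 8: f - d = -1. The remaining constraints are straightforward to verify.

Satisfiable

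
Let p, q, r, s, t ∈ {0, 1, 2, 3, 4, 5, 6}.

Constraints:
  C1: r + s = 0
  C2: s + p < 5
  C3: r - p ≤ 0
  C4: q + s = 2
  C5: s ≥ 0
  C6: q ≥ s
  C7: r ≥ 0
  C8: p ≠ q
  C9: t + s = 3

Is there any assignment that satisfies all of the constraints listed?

Take p = 3, q = 2, r = 0, s = 0, t = 3. Then constraint 1: r + s = 0; constraint 2: s + p = 3, and every other listed constraint is also met.

Satisfiable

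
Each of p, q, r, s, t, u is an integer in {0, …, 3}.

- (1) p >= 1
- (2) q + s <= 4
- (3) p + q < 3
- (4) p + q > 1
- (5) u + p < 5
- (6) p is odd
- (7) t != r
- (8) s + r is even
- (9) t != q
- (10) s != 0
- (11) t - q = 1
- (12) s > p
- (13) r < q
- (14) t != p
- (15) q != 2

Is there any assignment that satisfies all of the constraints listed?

One satisfying assignment is p = 1, q = 1, r = 0, s = 2, t = 2, u = 1.
For the less obvious constraints — constraint 2: q + s = 3; constraint 3: p + q = 2; constraint 4: p + q = 2 — and the others hold by inspection.

Satisfiable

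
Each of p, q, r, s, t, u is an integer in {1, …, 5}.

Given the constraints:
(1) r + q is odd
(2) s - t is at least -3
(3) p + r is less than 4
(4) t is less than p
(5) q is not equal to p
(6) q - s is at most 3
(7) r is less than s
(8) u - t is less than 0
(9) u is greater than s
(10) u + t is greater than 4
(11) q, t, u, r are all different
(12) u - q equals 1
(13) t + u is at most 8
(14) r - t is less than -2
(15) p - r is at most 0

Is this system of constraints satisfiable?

Constraints 4, 7, 8, 9, and 15 give u < t, t < p, p ≤ r, r < s, s < u. Chaining: u < t < p ≤ r < s < u, which forces u < u — impossible.

Unsatisfiable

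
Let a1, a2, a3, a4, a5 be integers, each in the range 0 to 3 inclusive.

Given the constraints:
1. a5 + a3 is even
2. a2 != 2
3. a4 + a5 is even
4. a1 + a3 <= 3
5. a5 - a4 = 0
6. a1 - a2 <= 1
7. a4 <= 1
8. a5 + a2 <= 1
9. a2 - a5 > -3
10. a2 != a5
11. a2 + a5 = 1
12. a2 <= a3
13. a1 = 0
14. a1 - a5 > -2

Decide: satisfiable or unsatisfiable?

Satisfiable

The assignment a1 = 0, a2 = 0, a3 = 3, a4 = 1, a5 = 1 works:
  constraint 4 holds since a1 + a3 = 3.
  constraint 5 holds since a5 - a4 = 0.
The rest check out directly.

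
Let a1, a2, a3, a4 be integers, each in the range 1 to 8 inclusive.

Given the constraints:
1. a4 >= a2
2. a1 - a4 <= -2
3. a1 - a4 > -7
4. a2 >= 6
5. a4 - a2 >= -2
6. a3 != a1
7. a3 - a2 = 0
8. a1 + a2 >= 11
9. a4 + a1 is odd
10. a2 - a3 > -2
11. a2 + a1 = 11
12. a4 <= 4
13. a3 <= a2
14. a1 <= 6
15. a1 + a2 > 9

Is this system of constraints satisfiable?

Unsatisfiable

From constraint 14: a1 ≤ 6. From constraints 1 and 12: a2 ≤ a4 ≤ 4. Hence a1 + a2 ≤ 10. But constraint 8 requires a1 + a2 ≥ 11, and 11 > 10. Contradiction.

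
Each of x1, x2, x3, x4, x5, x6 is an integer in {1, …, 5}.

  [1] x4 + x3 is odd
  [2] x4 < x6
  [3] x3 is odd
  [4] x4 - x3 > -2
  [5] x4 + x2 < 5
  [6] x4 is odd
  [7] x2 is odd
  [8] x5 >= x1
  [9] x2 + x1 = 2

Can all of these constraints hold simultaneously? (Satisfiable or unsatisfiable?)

Constraint 6 makes x4 odd and constraint 3 makes x3 odd, so x4 + x3 must be even. Constraint 1 says x4 + x3 is odd — contradiction.

Unsatisfiable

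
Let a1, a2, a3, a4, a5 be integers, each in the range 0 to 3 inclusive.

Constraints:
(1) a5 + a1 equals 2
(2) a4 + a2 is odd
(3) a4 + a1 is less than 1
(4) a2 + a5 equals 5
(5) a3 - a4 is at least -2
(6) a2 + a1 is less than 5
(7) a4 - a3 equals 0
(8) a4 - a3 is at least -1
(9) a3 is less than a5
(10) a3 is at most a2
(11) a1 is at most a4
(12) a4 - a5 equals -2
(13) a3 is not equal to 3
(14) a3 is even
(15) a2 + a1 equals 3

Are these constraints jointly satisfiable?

Take a1 = 0, a2 = 3, a3 = 0, a4 = 0, a5 = 2. Then constraint 1: a5 + a1 = 2; constraint 3: a4 + a1 = 0, and every other listed constraint is also met.

Satisfiable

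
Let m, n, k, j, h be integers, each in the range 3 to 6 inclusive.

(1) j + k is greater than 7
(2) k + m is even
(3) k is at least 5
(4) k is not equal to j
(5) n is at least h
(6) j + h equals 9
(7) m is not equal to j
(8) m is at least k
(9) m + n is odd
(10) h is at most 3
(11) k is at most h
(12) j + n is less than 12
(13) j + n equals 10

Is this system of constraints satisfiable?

From constraint 3: k ≥ 5. From constraints 10 and 11: k ≤ h and h ≤ 3, so k ≤ 3. But 3 < 5, so no value of k works.

Unsatisfiable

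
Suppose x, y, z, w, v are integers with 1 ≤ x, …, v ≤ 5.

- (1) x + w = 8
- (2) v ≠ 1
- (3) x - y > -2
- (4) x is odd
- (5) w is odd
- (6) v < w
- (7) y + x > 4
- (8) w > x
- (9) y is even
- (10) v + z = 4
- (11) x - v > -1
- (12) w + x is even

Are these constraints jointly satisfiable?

Satisfiable

Setting (x, y, z, w, v) = (3, 4, 2, 5, 2) satisfies everything: constraint 1: x + w = 8; constraint 3: x - y = -1; constraint 7: y + x = 7, and the others follow.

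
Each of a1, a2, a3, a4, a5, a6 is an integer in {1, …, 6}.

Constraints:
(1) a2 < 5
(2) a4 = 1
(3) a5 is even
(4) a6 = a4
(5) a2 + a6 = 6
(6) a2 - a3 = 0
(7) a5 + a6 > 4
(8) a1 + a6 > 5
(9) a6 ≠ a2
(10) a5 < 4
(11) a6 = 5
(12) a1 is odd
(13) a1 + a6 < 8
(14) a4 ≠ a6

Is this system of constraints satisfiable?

Unsatisfiable

Constraint 11 fixes a6 = 5 and constraint 2 fixes a4 = 1, but constraint 4 requires a6 = a4. Since 5 ≠ 1, contradiction.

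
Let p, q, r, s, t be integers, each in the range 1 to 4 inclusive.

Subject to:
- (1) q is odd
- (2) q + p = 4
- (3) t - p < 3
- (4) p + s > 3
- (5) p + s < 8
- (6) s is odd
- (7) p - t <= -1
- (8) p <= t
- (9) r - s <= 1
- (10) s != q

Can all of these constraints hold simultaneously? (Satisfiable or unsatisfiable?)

Satisfiable

Try p = 3, q = 1, r = 3, s = 3, t = 4.
Check constraint 2: q + p = 4; constraint 3: t - p = 1. The remaining constraints are straightforward to verify.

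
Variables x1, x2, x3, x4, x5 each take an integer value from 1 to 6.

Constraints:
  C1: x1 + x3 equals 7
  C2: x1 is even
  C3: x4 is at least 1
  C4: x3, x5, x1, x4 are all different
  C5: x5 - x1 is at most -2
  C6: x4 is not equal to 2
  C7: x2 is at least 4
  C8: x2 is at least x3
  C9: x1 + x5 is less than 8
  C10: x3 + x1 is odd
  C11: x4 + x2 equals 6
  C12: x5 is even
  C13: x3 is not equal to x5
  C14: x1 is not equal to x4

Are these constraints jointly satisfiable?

Take x1 = 4, x2 = 5, x3 = 3, x4 = 1, x5 = 2. Then constraint 1: x1 + x3 = 7; constraint 5: x5 - x1 = -2; constraint 9: x1 + x5 = 6, and every other listed constraint is also met.

Satisfiable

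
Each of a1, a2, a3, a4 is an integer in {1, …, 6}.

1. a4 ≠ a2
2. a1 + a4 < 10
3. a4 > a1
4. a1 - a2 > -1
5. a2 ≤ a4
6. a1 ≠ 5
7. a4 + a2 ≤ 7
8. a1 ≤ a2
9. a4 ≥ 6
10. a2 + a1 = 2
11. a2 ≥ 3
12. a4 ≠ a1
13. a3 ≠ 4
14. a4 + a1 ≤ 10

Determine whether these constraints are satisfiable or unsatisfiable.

From constraint 9: a4 ≥ 6. From constraint 11: a2 ≥ 3. Hence a4 + a2 ≥ 9. But constraint 7 requires a4 + a2 ≤ 7, and 7 < 9. Contradiction.

Unsatisfiable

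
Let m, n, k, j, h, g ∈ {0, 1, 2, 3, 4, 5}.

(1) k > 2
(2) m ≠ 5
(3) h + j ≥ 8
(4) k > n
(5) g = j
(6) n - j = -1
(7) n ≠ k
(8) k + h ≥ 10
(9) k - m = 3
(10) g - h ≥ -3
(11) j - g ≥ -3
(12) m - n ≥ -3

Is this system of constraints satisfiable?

Take m = 2, n = 4, k = 5, j = 5, h = 5, g = 5. Then constraint 3: h + j = 10; constraint 6: n - j = -1, and every other listed constraint is also met.

Satisfiable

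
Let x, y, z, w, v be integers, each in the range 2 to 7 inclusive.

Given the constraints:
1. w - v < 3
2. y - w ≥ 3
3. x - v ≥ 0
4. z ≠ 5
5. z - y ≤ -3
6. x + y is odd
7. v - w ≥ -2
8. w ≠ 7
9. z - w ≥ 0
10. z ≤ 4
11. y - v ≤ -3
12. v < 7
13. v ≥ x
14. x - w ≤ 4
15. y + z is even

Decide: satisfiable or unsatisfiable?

Unsatisfiable

Constraints 3, 5, 9, 11, and 14 give w − x ≥ -4, x − v ≥ 0, v − y ≥ 3, y − z ≥ 3, z − w ≥ 0.
Adding all 5 inequalities: the left sides telescope to 0, and the right sides sum to (-4) + 0 + 3 + 3 + 0 = 2. So 0 ≥ 2, which is false.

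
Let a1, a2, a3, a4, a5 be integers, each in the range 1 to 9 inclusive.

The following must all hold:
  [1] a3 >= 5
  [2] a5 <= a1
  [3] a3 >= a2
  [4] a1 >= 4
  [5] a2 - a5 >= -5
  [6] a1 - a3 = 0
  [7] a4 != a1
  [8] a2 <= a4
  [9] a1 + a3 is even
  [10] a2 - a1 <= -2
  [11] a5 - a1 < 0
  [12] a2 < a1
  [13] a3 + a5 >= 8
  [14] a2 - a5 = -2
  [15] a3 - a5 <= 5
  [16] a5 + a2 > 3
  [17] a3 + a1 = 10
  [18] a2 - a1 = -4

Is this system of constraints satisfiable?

Satisfiable

Setting (a1, a2, a3, a4, a5) = (5, 1, 5, 8, 3) satisfies everything: constraint 5: a2 - a5 = -2; constraint 6: a1 - a3 = 0, and the others follow.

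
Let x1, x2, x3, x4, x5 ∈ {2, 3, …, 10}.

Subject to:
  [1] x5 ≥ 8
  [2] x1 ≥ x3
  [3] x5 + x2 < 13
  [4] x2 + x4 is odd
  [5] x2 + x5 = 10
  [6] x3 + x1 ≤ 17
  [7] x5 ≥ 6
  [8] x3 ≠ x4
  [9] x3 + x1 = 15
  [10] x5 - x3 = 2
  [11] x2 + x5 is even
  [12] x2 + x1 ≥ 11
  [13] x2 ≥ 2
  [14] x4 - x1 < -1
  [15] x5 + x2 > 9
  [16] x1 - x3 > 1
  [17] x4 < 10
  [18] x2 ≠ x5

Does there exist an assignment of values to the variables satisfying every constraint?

Setting (x1, x2, x3, x4, x5) = (9, 2, 6, 7, 8) satisfies everything: constraint 3: x5 + x2 = 10; constraint 5: x2 + x5 = 10; constraint 6: x3 + x1 = 15, and the others follow.

Satisfiable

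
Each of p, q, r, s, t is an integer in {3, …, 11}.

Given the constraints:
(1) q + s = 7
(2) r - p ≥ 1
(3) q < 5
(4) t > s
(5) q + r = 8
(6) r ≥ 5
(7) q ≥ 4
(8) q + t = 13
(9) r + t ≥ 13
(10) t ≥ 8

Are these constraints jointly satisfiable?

Unsatisfiable

From constraint 7: q ≥ 4. From constraint 6: r ≥ 5. Hence q + r ≥ 9. But constraint 5 requires q + r = 8, and 8 < 9. Contradiction.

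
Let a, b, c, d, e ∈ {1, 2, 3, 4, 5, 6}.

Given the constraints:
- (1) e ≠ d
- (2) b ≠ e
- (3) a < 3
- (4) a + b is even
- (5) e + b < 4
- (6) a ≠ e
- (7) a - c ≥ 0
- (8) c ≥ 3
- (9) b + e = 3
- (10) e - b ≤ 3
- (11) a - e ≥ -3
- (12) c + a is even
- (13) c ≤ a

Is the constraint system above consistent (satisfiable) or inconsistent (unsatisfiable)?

Unsatisfiable

From constraints 8 and 13: a ≥ c and c ≥ 3, so a ≥ 3. From constraint 3: a ≤ 2. But 2 < 3, so no value of a works.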